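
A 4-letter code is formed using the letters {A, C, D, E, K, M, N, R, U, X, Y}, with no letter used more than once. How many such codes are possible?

Choose and order 4 of the 11 symbols: the first letter has 11 options, the next 10, then 9, 8.
That product is 11 × 10 × 9 × 8 = 7920.

7920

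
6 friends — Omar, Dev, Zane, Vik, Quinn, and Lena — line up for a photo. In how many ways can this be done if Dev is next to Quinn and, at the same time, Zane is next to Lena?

Treat {Dev,Quinn} as one block (2 orders) and {Zane,Lena} as another (2 orders).
That leaves 4 units to arrange: 2 × 2 × 4! = 4 × 24 = 96.

96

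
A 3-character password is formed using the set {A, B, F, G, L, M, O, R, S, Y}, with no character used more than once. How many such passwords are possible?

720

This is a permutation of 3 out of 10: P(10,3) = 10!/7!.
That product is 10 × 9 × 8 = 720.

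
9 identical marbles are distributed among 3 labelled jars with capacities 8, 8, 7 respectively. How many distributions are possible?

Ignoring the caps, the number of non-negative solutions to x_1+…+x_3 = 9 is C(11,2) = 55.
Subtract solutions that violate a single cap (substitute x_i' = x_i − (cap_i+1)): x_1 ≥ 9 gives C(2,2) = 1; x_2 ≥ 9 gives C(2,2) = 1; x_3 ≥ 8 gives C(3,2) = 3. Together 5.
No two caps can be exceeded simultaneously, so the pair terms are all 0.
By inclusion–exclusion the count is 55 − 5 + 0 = 50.

50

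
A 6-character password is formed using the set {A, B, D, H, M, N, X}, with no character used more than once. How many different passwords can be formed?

This is a permutation of 6 out of 7: P(7,6) = 7!/1!.
7 × 6 × 5 × 4 × 3 × 2 = 5040.

5040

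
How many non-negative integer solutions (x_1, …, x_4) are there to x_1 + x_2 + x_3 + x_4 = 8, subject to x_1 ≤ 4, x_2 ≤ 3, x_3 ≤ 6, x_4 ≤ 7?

Ignoring the caps, the number of non-negative solutions to x_1+…+x_4 = 8 is C(11,3) = 165.
Subtract solutions that violate a single cap (substitute x_i' = x_i − (cap_i+1)): x_1 ≥ 5 gives C(6,3) = 20; x_2 ≥ 4 gives C(7,3) = 35; x_3 ≥ 7 gives C(4,3) = 4; x_4 ≥ 8 gives C(3,3) = 1. Together 60.
No two caps can be exceeded simultaneously, so the pair terms are all 0.
By inclusion–exclusion the count is 165 − 60 + 0 = 105.

105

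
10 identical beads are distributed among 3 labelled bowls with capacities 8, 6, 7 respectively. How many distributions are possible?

47

Without the upper bounds there are C(12,2) = 66 ways to split 10 among 3 bowls.
Subtract solutions that violate a single cap (substitute x_i' = x_i − (cap_i+1)): x_1 ≥ 9 gives C(3,2) = 3; x_2 ≥ 7 gives C(5,2) = 10; x_3 ≥ 8 gives C(4,2) = 6. Together 19.
No two caps can be exceeded simultaneously, so the pair terms are all 0.
By inclusion–exclusion the count is 66 − 19 + 0 = 47.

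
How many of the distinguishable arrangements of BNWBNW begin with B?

30

With the first slot taken by B, it remains to arrange the other 5 letters (NWBNW).
Those 5 letters have N appearing twice and W appearing twice, giving (5)!/(2!·2!) = 30.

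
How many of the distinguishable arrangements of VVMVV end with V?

With the last slot taken by V, it remains to arrange the other 4 letters (VMVV).
Those 4 letters have V appearing 3 times, giving (4)!/(3!) = 4.

4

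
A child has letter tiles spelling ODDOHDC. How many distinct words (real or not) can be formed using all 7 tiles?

The 7 letters of ODDOHDC have repeats: D appearing 3 times and O appearing twice.
So there are 7! / (3!·2!) = 420 distinguishable arrangements.

420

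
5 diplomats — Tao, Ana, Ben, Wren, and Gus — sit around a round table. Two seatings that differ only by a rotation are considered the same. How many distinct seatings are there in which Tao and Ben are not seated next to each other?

12

Without the restriction there are (4)! = 24 seatings.
Seatings with Tao beside Ben: treat them as a block with 2 internal orders, giving 2 × (3)! = 12.
Subtracting, 24 − 12 = 12.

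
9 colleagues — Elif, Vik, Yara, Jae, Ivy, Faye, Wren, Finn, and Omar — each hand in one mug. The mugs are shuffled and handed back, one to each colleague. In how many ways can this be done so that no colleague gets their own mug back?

133496

Count assignments avoiding every fixed point. For any j of the 9 colleagues fixed to their own mug, the other 9−j can be arranged in (9−j)! ways.
By inclusion–exclusion this is Σ_{j=0}^{9} (−1)^j C(9,j)·(9−j)!.
Computing: 362880 − 362880 + 181440 − 60480 + 15120 − 3024 + 504 − 72 + 9 − 1 = 133496.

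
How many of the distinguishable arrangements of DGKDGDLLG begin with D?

With the first slot taken by D, it remains to arrange the other 8 letters (GKDGDLLG).
Those 8 letters have D appearing twice, G appearing 3 times, and L appearing twice, giving (8)!/(3!·2!·2!) = 1680.

1680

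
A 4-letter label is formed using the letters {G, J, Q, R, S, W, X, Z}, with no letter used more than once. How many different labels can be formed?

1680

Choose and order 4 of the 8 symbols: the first letter has 8 options, the next 7, then 6, 5.
That product is 8 × 7 × 6 × 5 = 1680.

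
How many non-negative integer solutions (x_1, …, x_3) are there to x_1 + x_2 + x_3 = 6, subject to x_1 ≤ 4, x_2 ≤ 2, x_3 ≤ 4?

Without the upper bounds there are C(8,2) = 28 ways to split 6 among 3 variables.
Subtract solutions that violate a single cap (substitute x_i' = x_i − (cap_i+1)): x_1 ≥ 5 gives C(3,2) = 3; x_2 ≥ 3 gives C(5,2) = 10; x_3 ≥ 5 gives C(3,2) = 3. Together 16.
No two caps can be exceeded simultaneously, so the pair terms are all 0.
By inclusion–exclusion the count is 28 − 16 + 0 = 12.

12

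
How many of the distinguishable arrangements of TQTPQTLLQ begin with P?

560

Fix P in the first position and arrange the remaining 8 letters.
Those 8 letters have L appearing twice, Q appearing 3 times, and T appearing 3 times, giving (8)!/(3!·3!·2!) = 560.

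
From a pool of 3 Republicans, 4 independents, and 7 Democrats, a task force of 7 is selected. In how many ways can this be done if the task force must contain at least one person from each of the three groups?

With no constraint there are C(14,7) = 3432 possible selections.
Subtract selections that omit an entire group: no Republicans → C(11,7) = 330; no independents → C(10,7) = 120; no Democrats → C(7,7) = 1.
Add back selections omitting two groups (i.e. drawn from a single group): C(3,7) + C(4,7) + C(7,7) = 1.
By inclusion–exclusion: 3432 − 451 + 1 = 2982.

2982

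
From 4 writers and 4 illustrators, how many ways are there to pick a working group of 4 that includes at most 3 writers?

Split by how many writers are chosen (0 through 3).
Sum: C(4,0)·C(4,4) + C(4,1)·C(4,3) + C(4,2)·C(4,2) + C(4,3)·C(4,1) = 1 + 16 + 36 + 16 = 69.

69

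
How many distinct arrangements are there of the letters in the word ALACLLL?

ALACLLL has 7 letters with A appearing twice and L appearing 4 times.
Dividing 7! = 5040 by 4!·2! = 48 for the repeated letters gives 105.

105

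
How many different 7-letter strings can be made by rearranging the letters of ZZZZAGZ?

42

The 7 letters of ZZZZAGZ have repeats: Z appearing 5 times.
The number of distinct arrangements is 7!/(5!) = 5040/120 = 42.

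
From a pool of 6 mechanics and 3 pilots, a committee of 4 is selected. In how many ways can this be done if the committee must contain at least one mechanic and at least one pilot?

111

With no constraint there are C(9,4) = 126 possible selections.
Selections missing a whole group: no mechanics → C(3,4) = 0; no pilots → C(6,4) = 15.
Both groups omitted at once is impossible, so 126 − 15 = 111.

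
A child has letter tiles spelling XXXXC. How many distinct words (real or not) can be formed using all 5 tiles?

5

The 5 letters of XXXXC have repeats: X appearing 4 times.
The number of distinct arrangements is 5!/(4!) = 120/24 = 5.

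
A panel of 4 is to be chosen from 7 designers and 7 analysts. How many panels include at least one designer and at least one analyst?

Total 4-person selections from all 14: C(14,4) = 1001.
Subtract selections that omit an entire group: no designers → C(7,4) = 35; no analysts → C(7,4) = 35.
Both groups omitted at once is impossible, so 1001 − 70 = 931.

931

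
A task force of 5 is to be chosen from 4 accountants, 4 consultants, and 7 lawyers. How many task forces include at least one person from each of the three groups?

Unrestricted: C(15,5) = 3003 ways to pick any 5 of the 15.
Selections missing a whole group: no accountants → C(11,5) = 462; no consultants → C(11,5) = 462; no lawyers → C(8,5) = 56.
Add back selections omitting two groups (i.e. drawn from a single group): C(4,5) + C(4,5) + C(7,5) = 21.
By inclusion–exclusion: 3003 − 980 + 21 = 2044.

2044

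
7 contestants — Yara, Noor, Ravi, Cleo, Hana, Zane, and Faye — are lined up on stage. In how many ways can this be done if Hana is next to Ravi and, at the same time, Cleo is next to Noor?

480

Treat {Hana,Ravi} as one block (2 orders) and {Cleo,Noor} as another (2 orders).
That leaves 5 units to arrange: 2 × 2 × 5! = 4 × 120 = 480.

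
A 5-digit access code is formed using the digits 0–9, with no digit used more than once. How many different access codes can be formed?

Choose and order 5 of the 10 symbols: the first digit has 10 options, the next 9, and so on down to 6.
10 × 9 × 8 × 7 × 6 = 30240.

30240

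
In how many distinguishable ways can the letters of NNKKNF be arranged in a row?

Letter multiplicities in NNKKNF: F×1, K×2, N×3.
The number of distinct arrangements is 6!/(3!·2!) = 720/12 = 60.

60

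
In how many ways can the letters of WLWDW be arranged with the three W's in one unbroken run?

6

Treat the 3 copies of W as a single block. The multiset to arrange is then {WWW, D, L}, 3 items in all.
All 3 items are distinct, so there are (3)! = 6 arrangements.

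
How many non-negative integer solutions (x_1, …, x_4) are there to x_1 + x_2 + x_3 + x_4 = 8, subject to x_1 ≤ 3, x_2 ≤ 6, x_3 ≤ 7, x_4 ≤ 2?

By stars and bars, unrestricted non-negative solutions to x_1+…+x_4 = 8 number C(8+3,3) = 165.
Subtract solutions that violate a single cap (substitute x_i' = x_i − (cap_i+1)): x_1 ≥ 4 gives C(7,3) = 35; x_2 ≥ 7 gives C(4,3) = 4; x_3 ≥ 8 gives C(3,3) = 1; x_4 ≥ 3 gives C(8,3) = 56. Together 96.
Add back pairs where two caps are both exceeded: 0 + 0 + 4 + 0 + 0 + 0 = 4.
By inclusion–exclusion the count is 165 − 96 + 4 = 73.

73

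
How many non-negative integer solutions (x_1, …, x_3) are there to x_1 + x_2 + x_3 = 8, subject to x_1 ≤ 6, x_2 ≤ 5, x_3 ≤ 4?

By stars and bars, unrestricted non-negative solutions to x_1+…+x_3 = 8 number C(8+2,2) = 45.
Subtract solutions that violate a single cap (substitute x_i' = x_i − (cap_i+1)): x_1 ≥ 7 gives C(3,2) = 3; x_2 ≥ 6 gives C(4,2) = 6; x_3 ≥ 5 gives C(5,2) = 10. Together 19.
No two caps can be exceeded simultaneously, so the pair terms are all 0.
By inclusion–exclusion the count is 45 − 19 + 0 = 26.

26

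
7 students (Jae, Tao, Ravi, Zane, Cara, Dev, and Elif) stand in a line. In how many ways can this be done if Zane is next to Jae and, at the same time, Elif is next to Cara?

480

Treat {Zane,Jae} as one block (2 orders) and {Elif,Cara} as another (2 orders).
That leaves 5 units to arrange: 2 × 2 × 5! = 4 × 120 = 480.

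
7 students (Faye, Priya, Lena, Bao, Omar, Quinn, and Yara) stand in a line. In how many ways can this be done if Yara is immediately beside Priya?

Treat {Yara, Priya} as a single unit. There are 6 units to order, and the pair itself can be ordered 2 ways.
So the count is 2·(6)! = 1440.

1440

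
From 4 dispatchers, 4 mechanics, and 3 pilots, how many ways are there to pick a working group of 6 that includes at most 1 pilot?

Split by how many pilots are chosen (0 through 1).
Sum: C(3,0)·C(8,6) + C(3,1)·C(8,5) = 28 + 168 = 196.

196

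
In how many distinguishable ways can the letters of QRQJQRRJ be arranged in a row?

560

The 8 letters of QRQJQRRJ have repeats: J appearing twice, Q appearing 3 times, and R appearing 3 times.
The number of distinct arrangements is 8!/(3!·3!·2!) = 40320/72 = 560.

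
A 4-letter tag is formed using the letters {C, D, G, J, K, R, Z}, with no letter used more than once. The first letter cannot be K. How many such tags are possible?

720

The first letter has 7−1 = 6 choices (anything except K).
The remaining 3 letters are filled from the other 6 symbols without repetition: 6 × 5 × 4 = 120.
Total: 6 × 120 = 720.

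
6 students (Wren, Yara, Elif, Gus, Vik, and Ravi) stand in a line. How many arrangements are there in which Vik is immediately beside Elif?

Treat {Vik, Elif} as a single unit. There are 5 units to order, and the pair itself can be ordered 2 ways.
So the count is 2·(5)! = 240.

240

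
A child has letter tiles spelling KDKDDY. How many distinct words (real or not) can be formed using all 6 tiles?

The 6 letters of KDKDDY have repeats: D appearing 3 times and K appearing twice.
So there are 6! / (3!·2!) = 60 distinguishable arrangements.

60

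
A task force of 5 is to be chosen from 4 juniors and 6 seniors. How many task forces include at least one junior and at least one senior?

246

Unrestricted: C(10,5) = 252 ways to pick any 5 of the 10.
Subtract selections that omit an entire group: no juniors → C(6,5) = 6; no seniors → C(4,5) = 0.
Both groups omitted at once is impossible, so 252 − 6 = 246.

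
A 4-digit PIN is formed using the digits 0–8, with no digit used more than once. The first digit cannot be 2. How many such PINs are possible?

2688

The first digit has 9−1 = 8 choices (anything except 2).
The remaining 3 digits are filled from the other 8 symbols without repetition: 8 × 7 × 6 = 336.
Total: 8 × 336 = 2688.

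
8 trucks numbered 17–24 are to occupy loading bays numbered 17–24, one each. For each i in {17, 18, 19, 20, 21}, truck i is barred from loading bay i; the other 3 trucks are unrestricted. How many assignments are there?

21234

Let Aᵢ (for 17 ≤ i ≤ 21) be the placements that put truck i in its forbidden loading bay. Any j of these fix j positions, leaving (8−j)! ways to fill the rest, and there are C(5,j) ways to pick which j.
By inclusion–exclusion, the number of valid placements is Σ_{j=0}^{5} (−1)^j C(5,j)·(8−j)!.
Computing: 40320 − 25200 + 7200 − 1200 + 120 − 6 = 21234.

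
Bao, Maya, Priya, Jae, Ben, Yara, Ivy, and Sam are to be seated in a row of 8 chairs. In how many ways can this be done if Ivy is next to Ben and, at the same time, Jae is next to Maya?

Treat {Ivy,Ben} as one block (2 orders) and {Jae,Maya} as another (2 orders).
That leaves 6 units to arrange: 2 × 2 × 6! = 4 × 720 = 2880.

2880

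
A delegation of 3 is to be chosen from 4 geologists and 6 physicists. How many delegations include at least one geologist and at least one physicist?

96

Total 3-person selections from all 10: C(10,3) = 120.
Selections missing a whole group: no geologists → C(6,3) = 20; no physicists → C(4,3) = 4.
Both groups omitted at once is impossible, so 120 − 24 = 96.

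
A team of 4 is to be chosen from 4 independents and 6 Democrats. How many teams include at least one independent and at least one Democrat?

Total 4-person selections from all 10: C(10,4) = 210.
Selections missing a whole group: no independents → C(6,4) = 15; no Democrats → C(4,4) = 1.
Both groups omitted at once is impossible, so 210 − 16 = 194.

194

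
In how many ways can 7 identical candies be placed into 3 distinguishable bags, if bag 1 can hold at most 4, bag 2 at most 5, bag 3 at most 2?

12

Ignoring the caps, the number of non-negative solutions to x_1+…+x_3 = 7 is C(9,2) = 36.
Subtract solutions that violate a single cap (substitute x_i' = x_i − (cap_i+1)): x_1 ≥ 5 gives C(4,2) = 6; x_2 ≥ 6 gives C(3,2) = 3; x_3 ≥ 3 gives C(6,2) = 15. Together 24.
No two caps can be exceeded simultaneously, so the pair terms are all 0.
By inclusion–exclusion the count is 36 − 24 + 0 = 12.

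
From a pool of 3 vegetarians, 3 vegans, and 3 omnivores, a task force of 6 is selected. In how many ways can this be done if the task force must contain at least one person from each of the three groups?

81

Total 6-person selections from all 9: C(9,6) = 84.
Selections missing a whole group: no vegetarians → C(6,6) = 1; no vegans → C(6,6) = 1; no omnivores → C(6,6) = 1.
Add back selections omitting two groups (i.e. drawn from a single group): C(3,6) + C(3,6) + C(3,6) = 0.
By inclusion–exclusion: 84 − 3 + 0 = 81.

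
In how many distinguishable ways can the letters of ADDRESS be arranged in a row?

1260

ADDRESS has 7 letters with D appearing twice and S appearing twice.
So there are 7! / (2!·2!) = 1260 distinguishable arrangements.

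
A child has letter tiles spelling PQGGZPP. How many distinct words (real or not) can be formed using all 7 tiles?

PQGGZPP has 7 letters with G appearing twice and P appearing 3 times.
The number of distinct arrangements is 7!/(3!·2!) = 5040/12 = 420.

420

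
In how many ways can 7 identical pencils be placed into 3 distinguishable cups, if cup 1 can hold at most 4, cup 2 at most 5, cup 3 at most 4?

21

Without the upper bounds there are C(9,2) = 36 ways to split 7 among 3 cups.
Subtract solutions that violate a single cap (substitute x_i' = x_i − (cap_i+1)): x_1 ≥ 5 gives C(4,2) = 6; x_2 ≥ 6 gives C(3,2) = 3; x_3 ≥ 5 gives C(4,2) = 6. Together 15.
No two caps can be exceeded simultaneously, so the pair terms are all 0.
By inclusion–exclusion the count is 36 − 15 + 0 = 21.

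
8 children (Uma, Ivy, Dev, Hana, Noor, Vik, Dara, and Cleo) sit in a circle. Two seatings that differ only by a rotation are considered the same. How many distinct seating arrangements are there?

Seat Uma anywhere (absorbing the rotational symmetry), then permute the other 7: (7)! = 5040.

5040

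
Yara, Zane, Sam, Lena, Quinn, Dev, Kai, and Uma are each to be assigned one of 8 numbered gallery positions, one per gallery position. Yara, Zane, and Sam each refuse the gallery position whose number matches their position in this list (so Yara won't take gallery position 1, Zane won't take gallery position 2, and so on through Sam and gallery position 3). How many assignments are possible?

27240

Let Aᵢ (for i ∈ {1, 2, 3}) be the placements that put person i in their forbidden gallery position. Any j of these fix j positions, leaving (8−j)! ways to fill the rest, and there are C(3,j) ways to pick which j.
By inclusion–exclusion, the number of valid placements is Σ_{j=0}^{3} (−1)^j C(3,j)·(8−j)!.
Computing: 40320 − 15120 + 2160 − 120 = 27240.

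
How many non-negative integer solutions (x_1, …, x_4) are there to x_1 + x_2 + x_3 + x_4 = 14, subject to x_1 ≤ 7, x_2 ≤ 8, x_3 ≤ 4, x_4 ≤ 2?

Without the upper bounds there are C(17,3) = 680 ways to split 14 among 4 variables.
Subtract solutions that violate a single cap (substitute x_i' = x_i − (cap_i+1)): x_1 ≥ 8 gives C(9,3) = 84; x_2 ≥ 9 gives C(8,3) = 56; x_3 ≥ 5 gives C(12,3) = 220; x_4 ≥ 3 gives C(14,3) = 364. Together 724.
Add back pairs where two caps are both exceeded: 0 + 4 + 20 + 1 + 10 + 84 = 119.
By inclusion–exclusion the count is 680 − 724 + 119 = 75.

75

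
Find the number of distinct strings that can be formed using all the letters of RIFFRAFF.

840

RIFFRAFF has 8 letters with F appearing 4 times and R appearing twice.
The number of distinct arrangements is 8!/(4!·2!) = 40320/48 = 840.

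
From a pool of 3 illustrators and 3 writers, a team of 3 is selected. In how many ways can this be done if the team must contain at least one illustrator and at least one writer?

Total 3-person selections from all 6: C(6,3) = 20.
Selections missing a whole group: no illustrators → C(3,3) = 1; no writers → C(3,3) = 1.
Both groups omitted at once is impossible, so 20 − 2 = 18.

18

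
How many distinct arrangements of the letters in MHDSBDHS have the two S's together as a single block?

Treat the 2 copies of S as a single block. The multiset to arrange is then {SS, B, D, D, H, H, M}, 7 items in all.
That gives (7)!/(2!·2!) = 1260 arrangements.

1260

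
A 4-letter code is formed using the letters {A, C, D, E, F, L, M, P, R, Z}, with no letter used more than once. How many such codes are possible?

5040

This is a permutation of 4 out of 10: P(10,4) = 10!/6!.
10 × 9 × 8 × 7 = 5040.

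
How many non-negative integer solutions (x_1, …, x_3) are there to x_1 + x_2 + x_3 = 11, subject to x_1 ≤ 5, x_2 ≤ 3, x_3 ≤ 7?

Ignoring the caps, the number of non-negative solutions to x_1+…+x_3 = 11 is C(13,2) = 78.
Subtract solutions that violate a single cap (substitute x_i' = x_i − (cap_i+1)): x_1 ≥ 6 gives C(7,2) = 21; x_2 ≥ 4 gives C(9,2) = 36; x_3 ≥ 8 gives C(5,2) = 10. Together 67.
Add back pairs where two caps are both exceeded: 3 + 0 + 0 = 3.
By inclusion–exclusion the count is 78 − 67 + 3 = 14.

14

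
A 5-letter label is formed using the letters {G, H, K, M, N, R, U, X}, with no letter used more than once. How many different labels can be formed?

6720

This is a permutation of 5 out of 8: P(8,5) = 8!/3!.
That product is 8 × 7 × 6 × 5 × 4 = 6720.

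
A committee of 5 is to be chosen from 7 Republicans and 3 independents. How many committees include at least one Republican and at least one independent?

231

Unrestricted: C(10,5) = 252 ways to pick any 5 of the 10.
Selections missing a whole group: no Republicans → C(3,5) = 0; no independents → C(7,5) = 21.
Both groups omitted at once is impossible, so 252 − 21 = 231.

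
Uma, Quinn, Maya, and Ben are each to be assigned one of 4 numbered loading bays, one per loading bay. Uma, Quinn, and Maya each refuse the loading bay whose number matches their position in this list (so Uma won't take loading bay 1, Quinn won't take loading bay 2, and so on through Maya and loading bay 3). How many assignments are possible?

11

Let Aᵢ (for i ∈ {1, 2, 3}) be the placements that put person i in their forbidden loading bay. Any j of these fix j positions, leaving (4−j)! ways to fill the rest, and there are C(3,j) ways to pick which j.
By inclusion–exclusion, the number of valid placements is Σ_{j=0}^{3} (−1)^j C(3,j)·(4−j)!.
Computing: 24 − 18 + 6 − 1 = 11.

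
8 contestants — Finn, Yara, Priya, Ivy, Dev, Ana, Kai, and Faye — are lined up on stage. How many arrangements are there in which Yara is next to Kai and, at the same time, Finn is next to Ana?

2880

Treat {Yara,Kai} as one block (2 orders) and {Finn,Ana} as another (2 orders).
That leaves 6 units to arrange: 2 × 2 × 6! = 4 × 720 = 2880.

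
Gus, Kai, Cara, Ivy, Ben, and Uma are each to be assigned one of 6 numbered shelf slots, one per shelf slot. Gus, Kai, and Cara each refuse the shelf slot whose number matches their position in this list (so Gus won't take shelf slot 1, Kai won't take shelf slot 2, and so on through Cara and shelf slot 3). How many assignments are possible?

Let Aᵢ (for i ∈ {1, 2, 3}) be the placements that put person i in their forbidden shelf slot. Any j of these fix j positions, leaving (6−j)! ways to fill the rest, and there are C(3,j) ways to pick which j.
By inclusion–exclusion, the number of valid placements is Σ_{j=0}^{3} (−1)^j C(3,j)·(6−j)!.
Computing: 720 − 360 + 72 − 6 = 426.

426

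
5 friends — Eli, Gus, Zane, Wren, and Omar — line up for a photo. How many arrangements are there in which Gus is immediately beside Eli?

48

Place the 3 others and the Gus-Eli pair as 4 objects in a line; the pair has 2 internal arrangements.
So the count is 2·(4)! = 48.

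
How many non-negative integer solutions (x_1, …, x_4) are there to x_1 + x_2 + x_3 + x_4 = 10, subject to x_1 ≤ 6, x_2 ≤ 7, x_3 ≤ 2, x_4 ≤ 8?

133

By stars and bars, unrestricted non-negative solutions to x_1+…+x_4 = 10 number C(10+3,3) = 286.
Subtract solutions that violate a single cap (substitute x_i' = x_i − (cap_i+1)): x_1 ≥ 7 gives C(6,3) = 20; x_2 ≥ 8 gives C(5,3) = 10; x_3 ≥ 3 gives C(10,3) = 120; x_4 ≥ 9 gives C(4,3) = 4. Together 154.
Add back pairs where two caps are both exceeded: 0 + 1 + 0 + 0 + 0 + 0 = 1.
By inclusion–exclusion the count is 286 − 154 + 1 = 133.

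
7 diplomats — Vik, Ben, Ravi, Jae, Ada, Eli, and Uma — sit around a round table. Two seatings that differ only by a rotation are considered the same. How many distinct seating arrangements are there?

720

Fix one person's seat to break rotational symmetry; the remaining 6 people can be arranged in (6)! = 720 ways.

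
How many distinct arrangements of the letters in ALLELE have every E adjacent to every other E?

20

Treat the 2 copies of E as a single block. The multiset to arrange is then {EE, A, L, L, L}, 5 items in all.
That gives (5)!/(3!) = 20 arrangements.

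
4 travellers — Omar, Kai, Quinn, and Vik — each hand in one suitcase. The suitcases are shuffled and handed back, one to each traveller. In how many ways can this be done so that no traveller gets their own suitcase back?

9

Count assignments avoiding every fixed point. For any j of the 4 travellers fixed to their own suitcase, the other 4−j can be arranged in (4−j)! ways.
By inclusion–exclusion this is Σ_{j=0}^{4} (−1)^j C(4,j)·(4−j)!.
Computing: 24 − 24 + 12 − 4 + 1 = 9.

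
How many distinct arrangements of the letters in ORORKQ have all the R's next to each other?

Treat the 2 copies of R as a single block. The multiset to arrange is then {RR, K, O, O, Q}, 5 items in all.
That gives (5)!/(2!) = 60 arrangements.

60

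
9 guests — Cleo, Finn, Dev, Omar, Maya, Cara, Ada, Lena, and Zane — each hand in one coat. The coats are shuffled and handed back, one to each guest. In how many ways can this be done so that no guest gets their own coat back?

Let Aᵢ be the assignments in which guest i gets their own coat. We want the size of the complement of A₁∪…∪A_9.
By inclusion–exclusion this is Σ_{j=0}^{9} (−1)^j C(9,j)·(9−j)!.
Computing: 362880 − 362880 + 181440 − 60480 + 15120 − 3024 + 504 − 72 + 9 − 1 = 133496.

133496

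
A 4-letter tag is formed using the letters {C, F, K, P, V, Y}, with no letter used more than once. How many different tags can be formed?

This is a permutation of 4 out of 6: P(6,4) = 6!/2!.
That product is 6 × 5 × 4 × 3 = 360.

360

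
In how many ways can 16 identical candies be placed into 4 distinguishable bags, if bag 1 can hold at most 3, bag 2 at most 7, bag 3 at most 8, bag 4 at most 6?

125

By stars and bars, unrestricted non-negative solutions to x_1+…+x_4 = 16 number C(16+3,3) = 969.
Subtract solutions that violate a single cap (substitute x_i' = x_i − (cap_i+1)): x_1 ≥ 4 gives C(15,3) = 455; x_2 ≥ 8 gives C(11,3) = 165; x_3 ≥ 9 gives C(10,3) = 120; x_4 ≥ 7 gives C(12,3) = 220. Together 960.
Add back pairs where two caps are both exceeded: 35 + 20 + 56 + 0 + 4 + 1 = 116.
By inclusion–exclusion the count is 969 − 960 + 116 = 125.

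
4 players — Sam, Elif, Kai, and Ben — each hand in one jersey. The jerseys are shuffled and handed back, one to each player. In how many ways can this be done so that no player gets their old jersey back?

Count assignments avoiding every fixed point. For any j of the 4 players fixed to their old jersey, the other 4−j can be arranged in (4−j)! ways.
By inclusion–exclusion this is Σ_{j=0}^{4} (−1)^j C(4,j)·(4−j)!.
Computing: 24 − 24 + 12 − 4 + 1 = 9.

9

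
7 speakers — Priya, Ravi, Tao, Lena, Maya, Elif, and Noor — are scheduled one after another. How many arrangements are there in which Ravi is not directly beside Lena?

3600

There are 7! = 5040 arrangements in all. If Ravi and Lena are adjacent, merging them into one block gives 2·(6)! = 1440 arrangements.
Complementary counting: 5040 − 1440 = 3600.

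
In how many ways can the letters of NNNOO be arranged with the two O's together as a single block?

4

Treat the 2 copies of O as a single block. The multiset to arrange is then {OO, N, N, N}, 4 items in all.
That gives (4)!/(3!) = 4 arrangements.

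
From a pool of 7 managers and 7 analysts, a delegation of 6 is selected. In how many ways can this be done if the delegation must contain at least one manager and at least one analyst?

2989

With no constraint there are C(14,6) = 3003 possible selections.
Selections missing a whole group: no managers → C(7,6) = 7; no analysts → C(7,6) = 7.
Both groups omitted at once is impossible, so 3003 − 14 = 2989.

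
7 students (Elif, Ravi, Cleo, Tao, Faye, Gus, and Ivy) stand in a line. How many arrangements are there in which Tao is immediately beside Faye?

1440

Treat {Tao, Faye} as a single unit. There are 6 units to order, and the pair itself can be ordered 2 ways.
So the count is 2·(6)! = 1440.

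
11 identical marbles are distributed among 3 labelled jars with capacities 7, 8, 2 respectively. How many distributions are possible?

18

By stars and bars, unrestricted non-negative solutions to x_1+…+x_3 = 11 number C(11+2,2) = 78.
Subtract solutions that violate a single cap (substitute x_i' = x_i − (cap_i+1)): x_1 ≥ 8 gives C(5,2) = 10; x_2 ≥ 9 gives C(4,2) = 6; x_3 ≥ 3 gives C(10,2) = 45. Together 61.
Add back pairs where two caps are both exceeded: 0 + 1 + 0 = 1.
By inclusion–exclusion the count is 78 − 61 + 1 = 18.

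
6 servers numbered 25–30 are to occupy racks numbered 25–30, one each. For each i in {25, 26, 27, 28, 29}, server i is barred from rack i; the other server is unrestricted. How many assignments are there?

309

Let Aᵢ (for 25 ≤ i ≤ 29) be the placements that put server i in its forbidden rack. Any j of these fix j positions, leaving (6−j)! ways to fill the rest, and there are C(5,j) ways to pick which j.
By inclusion–exclusion, the number of valid placements is Σ_{j=0}^{5} (−1)^j C(5,j)·(6−j)!.
Computing: 720 − 600 + 240 − 60 + 10 − 1 = 309.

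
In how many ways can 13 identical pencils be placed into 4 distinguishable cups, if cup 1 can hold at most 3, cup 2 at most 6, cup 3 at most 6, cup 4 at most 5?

94

Without the upper bounds there are C(16,3) = 560 ways to split 13 among 4 cups.
Subtract solutions that violate a single cap (substitute x_i' = x_i − (cap_i+1)): x_1 ≥ 4 gives C(12,3) = 220; x_2 ≥ 7 gives C(9,3) = 84; x_3 ≥ 7 gives C(9,3) = 84; x_4 ≥ 6 gives C(10,3) = 120. Together 508.
Add back pairs where two caps are both exceeded: 10 + 10 + 20 + 0 + 1 + 1 = 42.
By inclusion–exclusion the count is 560 − 508 + 42 = 94.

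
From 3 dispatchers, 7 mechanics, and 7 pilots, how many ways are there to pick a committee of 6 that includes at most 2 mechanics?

6384

Split by how many mechanics are chosen (0 through 2).
Sum: C(7,0)·C(10,6) + C(7,1)·C(10,5) + C(7,2)·C(10,4) = 210 + 1764 + 4410 = 6384.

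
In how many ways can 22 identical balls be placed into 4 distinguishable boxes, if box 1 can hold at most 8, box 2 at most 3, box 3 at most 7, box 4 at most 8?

34

By stars and bars, unrestricted non-negative solutions to x_1+…+x_4 = 22 number C(22+3,3) = 2300.
Subtract solutions that violate a single cap (substitute x_i' = x_i − (cap_i+1)): x_1 ≥ 9 gives C(16,3) = 560; x_2 ≥ 4 gives C(21,3) = 1330; x_3 ≥ 8 gives C(17,3) = 680; x_4 ≥ 9 gives C(16,3) = 560. Together 3130.
Add back pairs where two caps are both exceeded: 220 + 56 + 35 + 286 + 220 + 56 = 873.
Subtract triples: 4 + 1 + 0 + 4 = 9.
By inclusion–exclusion the count is 2300 − 3130 + 873 − 9 = 34.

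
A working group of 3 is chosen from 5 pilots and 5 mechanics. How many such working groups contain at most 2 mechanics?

110

Split by how many mechanics are chosen (0 through 2).
Sum: C(5,0)·C(5,3) + C(5,1)·C(5,2) + C(5,2)·C(5,1) = 10 + 50 + 50 = 110.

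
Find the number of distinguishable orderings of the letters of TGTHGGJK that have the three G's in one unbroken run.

360

Treat the 3 copies of G as a single block. The multiset to arrange is then {GGG, H, J, K, T, T}, 6 items in all.
That gives (6)!/(2!) = 360 arrangements.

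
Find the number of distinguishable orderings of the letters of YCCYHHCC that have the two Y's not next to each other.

315

There are 8!/(4!·2!·2!) = 420 arrangements of YCCYHHCC in total.
If the two Y's are adjacent, glue them into one block, leaving 7 items to arrange: (7)!/(4!·2!) = 105 ways.
Subtracting, 420 − 105 = 315 arrangements keep the Y's apart.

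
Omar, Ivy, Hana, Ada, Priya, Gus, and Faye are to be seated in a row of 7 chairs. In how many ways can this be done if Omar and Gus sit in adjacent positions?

Treat {Omar, Gus} as a single unit. There are 6 units to order, and the pair itself can be ordered 2 ways.
That gives 2 × 6! = 2 × 720 = 1440.

1440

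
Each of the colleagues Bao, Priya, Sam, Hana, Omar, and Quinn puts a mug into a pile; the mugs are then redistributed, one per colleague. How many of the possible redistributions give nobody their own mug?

265

Let Aᵢ be the assignments in which colleague i gets their own mug. We want the size of the complement of A₁∪…∪A_6.
By inclusion–exclusion this is Σ_{j=0}^{6} (−1)^j C(6,j)·(6−j)!.
Computing: 720 − 720 + 360 − 120 + 30 − 6 + 1 = 265.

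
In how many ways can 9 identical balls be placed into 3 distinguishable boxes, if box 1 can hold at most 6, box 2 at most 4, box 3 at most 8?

33

By stars and bars, unrestricted non-negative solutions to x_1+…+x_3 = 9 number C(9+2,2) = 55.
Subtract solutions that violate a single cap (substitute x_i' = x_i − (cap_i+1)): x_1 ≥ 7 gives C(4,2) = 6; x_2 ≥ 5 gives C(6,2) = 15; x_3 ≥ 9 gives C(2,2) = 1. Together 22.
No two caps can be exceeded simultaneously, so the pair terms are all 0.
By inclusion–exclusion the count is 55 − 22 + 0 = 33.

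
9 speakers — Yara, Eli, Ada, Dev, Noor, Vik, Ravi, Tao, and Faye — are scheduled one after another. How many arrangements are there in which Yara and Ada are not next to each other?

Of the 9! = 362880 arrangements, those with Yara and Ada adjacent number 2 × 8! = 80640 (treat the pair as a block with 2 internal orders).
So 362880 − 80640 = 282240 arrangements keep them apart.

282240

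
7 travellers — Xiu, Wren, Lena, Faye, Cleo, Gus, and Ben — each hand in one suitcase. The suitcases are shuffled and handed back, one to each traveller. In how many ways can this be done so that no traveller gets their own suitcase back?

Let Aᵢ be the assignments in which traveller i gets their own suitcase. We want the size of the complement of A₁∪…∪A_7.
By inclusion–exclusion this is Σ_{j=0}^{7} (−1)^j C(7,j)·(7−j)!.
Computing: 5040 − 5040 + 2520 − 840 + 210 − 42 + 7 − 1 = 1854.

1854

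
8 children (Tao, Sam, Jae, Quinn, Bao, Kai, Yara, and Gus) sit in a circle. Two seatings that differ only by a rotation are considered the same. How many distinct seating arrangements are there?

Around a circle, 8 distinct people have 8!/8 = (7)! = 5040 rotationally distinct seatings.

5040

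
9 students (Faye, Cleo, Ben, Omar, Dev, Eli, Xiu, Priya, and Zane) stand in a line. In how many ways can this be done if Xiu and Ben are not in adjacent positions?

282240

Of the 9! = 362880 arrangements, those with Xiu and Ben adjacent number 2 × 8! = 80640 (treat the pair as a block with 2 internal orders).
So 362880 − 80640 = 282240 arrangements keep them apart.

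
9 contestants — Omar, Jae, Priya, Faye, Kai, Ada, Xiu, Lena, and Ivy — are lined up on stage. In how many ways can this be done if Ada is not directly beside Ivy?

Of the 9! = 362880 arrangements, those with Ada and Ivy adjacent number 2 × 8! = 80640 (treat the pair as a block with 2 internal orders).
So 362880 − 80640 = 282240 arrangements keep them apart.

282240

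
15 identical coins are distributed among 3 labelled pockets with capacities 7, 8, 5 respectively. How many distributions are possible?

21

Without the upper bounds there are C(17,2) = 136 ways to split 15 among 3 pockets.
Subtract solutions that violate a single cap (substitute x_i' = x_i − (cap_i+1)): x_1 ≥ 8 gives C(9,2) = 36; x_2 ≥ 9 gives C(8,2) = 28; x_3 ≥ 6 gives C(11,2) = 55. Together 119.
Add back pairs where two caps are both exceeded: 0 + 3 + 1 = 4.
By inclusion–exclusion the count is 136 − 119 + 4 = 21.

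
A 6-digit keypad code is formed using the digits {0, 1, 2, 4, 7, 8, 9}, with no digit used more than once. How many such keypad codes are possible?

Choose and order 6 of the 7 symbols: the first digit has 7 options, the next 6, and so on down to 2.
7 × 6 × 5 × 4 × 3 × 2 = 5040.

5040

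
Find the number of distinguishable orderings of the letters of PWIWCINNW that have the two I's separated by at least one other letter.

11760

Total arrangements of PWIWCINNW: 9!/(3!·2!·2!) = 15120.
If the two I's are adjacent, glue them into one block, leaving 8 items to arrange: (8)!/(3!·2!) = 3360 ways.
Subtracting, 15120 − 3360 = 11760 arrangements keep the I's apart.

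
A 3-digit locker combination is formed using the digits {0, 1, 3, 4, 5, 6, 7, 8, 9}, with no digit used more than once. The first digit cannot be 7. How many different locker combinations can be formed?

448

The first digit has 9−1 = 8 choices (anything except 7).
The remaining 2 digits are filled from the other 8 symbols without repetition: 8 × 7 = 56.
Total: 8 × 56 = 448.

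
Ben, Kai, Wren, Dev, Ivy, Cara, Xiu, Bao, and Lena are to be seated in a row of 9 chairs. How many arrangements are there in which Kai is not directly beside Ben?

Of the 9! = 362880 arrangements, those with Kai and Ben adjacent number 2 × 8! = 80640 (treat the pair as a block with 2 internal orders).
So 362880 − 80640 = 282240 arrangements keep them apart.

282240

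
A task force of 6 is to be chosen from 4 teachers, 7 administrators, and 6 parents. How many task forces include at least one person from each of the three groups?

Total 6-person selections from all 17: C(17,6) = 12376.
Subtract selections that omit an entire group: no teachers → C(13,6) = 1716; no administrators → C(10,6) = 210; no parents → C(11,6) = 462.
Add back selections omitting two groups (i.e. drawn from a single group): C(4,6) + C(7,6) + C(6,6) = 8.
By inclusion–exclusion: 12376 − 2388 + 8 = 9996.

9996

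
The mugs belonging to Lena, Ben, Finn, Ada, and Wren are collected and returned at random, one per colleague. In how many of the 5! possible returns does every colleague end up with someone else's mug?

Let Aᵢ be the assignments in which colleague i gets their own mug. We want the size of the complement of A₁∪…∪A_5.
By inclusion–exclusion this is Σ_{j=0}^{5} (−1)^j C(5,j)·(5−j)!.
Computing: 120 − 120 + 60 − 20 + 5 − 1 = 44.

44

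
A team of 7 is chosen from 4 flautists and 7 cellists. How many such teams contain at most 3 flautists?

295

Split by how many flautists are chosen (0 through 3).
Sum: C(4,0)·C(7,7) + C(4,1)·C(7,6) + C(4,2)·C(7,5) + C(4,3)·C(7,4) = 1 + 28 + 126 + 140 = 295.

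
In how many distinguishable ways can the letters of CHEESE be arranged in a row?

Letter multiplicities in CHEESE: C×1, E×3, H×1, S×1.
So there are 6! / (3!) = 120 distinguishable arrangements.

120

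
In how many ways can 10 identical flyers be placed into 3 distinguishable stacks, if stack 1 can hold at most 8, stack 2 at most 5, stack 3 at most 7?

42

By stars and bars, unrestricted non-negative solutions to x_1+…+x_3 = 10 number C(10+2,2) = 66.
Subtract solutions that violate a single cap (substitute x_i' = x_i − (cap_i+1)): x_1 ≥ 9 gives C(3,2) = 3; x_2 ≥ 6 gives C(6,2) = 15; x_3 ≥ 8 gives C(4,2) = 6. Together 24.
No two caps can be exceeded simultaneously, so the pair terms are all 0.
By inclusion–exclusion the count is 66 − 24 + 0 = 42.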